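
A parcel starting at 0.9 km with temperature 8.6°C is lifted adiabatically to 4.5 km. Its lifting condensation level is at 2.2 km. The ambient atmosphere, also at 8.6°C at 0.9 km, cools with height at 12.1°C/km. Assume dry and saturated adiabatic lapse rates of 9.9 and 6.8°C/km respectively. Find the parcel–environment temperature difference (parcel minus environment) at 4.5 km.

Parcel:
  900 → 2200 m (dry, 9.9°C/km): ΔT = -9.9 × 1.3 = -12.87°C → T = -4.27°C
  2200 → 4500 m (saturated, 6.8°C/km): ΔT = -6.8 × 2.3 = -15.64°C → T = -19.91°C
Environment:
  900 → 4500 m (environment, 12.1°C/km): ΔT = -12.1 × 3.6 = -43.56°C → T = -34.96°C
T_parcel − T_env = -19.91 − (-34.96) = +15.05°C

+15.05°C (parcel warmer than environment)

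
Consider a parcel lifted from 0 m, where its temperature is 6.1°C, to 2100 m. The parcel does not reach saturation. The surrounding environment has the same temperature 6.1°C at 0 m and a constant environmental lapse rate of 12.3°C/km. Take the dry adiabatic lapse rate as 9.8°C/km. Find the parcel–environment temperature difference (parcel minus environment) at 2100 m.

Parcel:
  Dry to 2100 m: -9.8 × 2.1 km = -20.58°C, so T = -14.48°C.
Environment:
  Environment to 2100 m: -12.3 × 2.1 km = -25.83°C, so T = -19.73°C.
T_parcel − T_env = -14.48 − (-19.73) = +5.25°C

+5.25°C (parcel warmer than environment)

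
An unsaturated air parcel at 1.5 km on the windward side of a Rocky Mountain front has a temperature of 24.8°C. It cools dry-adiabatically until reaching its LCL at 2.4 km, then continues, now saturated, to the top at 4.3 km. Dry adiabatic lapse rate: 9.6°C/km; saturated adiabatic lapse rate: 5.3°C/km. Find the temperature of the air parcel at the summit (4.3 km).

6.09°C

1500–2400 m, dry: Δz = 0.9 km ⇒ ΔT = -8.64°C; T = 16.16°C
2400–4300 m, saturated: Δz = 1.9 km ⇒ ΔT = -10.07°C; T = 6.09°C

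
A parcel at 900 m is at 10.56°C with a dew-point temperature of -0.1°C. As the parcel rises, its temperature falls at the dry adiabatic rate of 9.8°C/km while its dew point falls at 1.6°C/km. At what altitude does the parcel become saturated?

2200 m

T and T_d converge at 9.8 − 1.6 = 8.2°C per km
Height above start = (10.56 − (-0.1)) / 8.2 = 1.3 km
LCL altitude = 900 m + 1300 m = 2200 m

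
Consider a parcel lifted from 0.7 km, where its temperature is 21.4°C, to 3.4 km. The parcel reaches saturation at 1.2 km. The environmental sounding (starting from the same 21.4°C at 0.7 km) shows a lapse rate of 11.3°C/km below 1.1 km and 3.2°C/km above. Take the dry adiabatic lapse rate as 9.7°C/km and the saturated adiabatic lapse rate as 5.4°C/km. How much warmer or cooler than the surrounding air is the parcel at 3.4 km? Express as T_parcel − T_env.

Parcel:
  700–1200 m, dry: Δz = 0.5 km ⇒ ΔT = -4.85°C; T = 16.55°C
  1200–3400 m, saturated: Δz = 2.2 km ⇒ ΔT = -11.88°C; T = 4.67°C
Environment:
  700–1100 m, environment, lower layer: Δz = 0.4 km ⇒ ΔT = -4.52°C; T = 16.88°C
  1100–3400 m, environment, upper layer: Δz = 2.3 km ⇒ ΔT = -7.36°C; T = 9.52°C
T_parcel − T_env = 4.67 − 9.52 = -4.85°C

-4.85°C (parcel cooler than environment)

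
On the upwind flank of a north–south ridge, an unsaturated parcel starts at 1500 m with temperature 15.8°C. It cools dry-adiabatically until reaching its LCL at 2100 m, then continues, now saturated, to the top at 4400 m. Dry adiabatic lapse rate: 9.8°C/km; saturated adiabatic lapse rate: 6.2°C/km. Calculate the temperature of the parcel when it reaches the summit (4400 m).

Dry to 2100 m: -9.8 × 0.6 km = -5.88°C, so T = 9.92°C.
Saturated to 4400 m: -6.2 × 2.3 km = -14.26°C, so T = -4.34°C.

-4.34°C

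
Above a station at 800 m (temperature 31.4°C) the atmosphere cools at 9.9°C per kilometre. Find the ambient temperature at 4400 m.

Environmental to 4400 m: -9.9 × 3.6 km = -35.64°C, so T = -4.24°C.

-4.24°C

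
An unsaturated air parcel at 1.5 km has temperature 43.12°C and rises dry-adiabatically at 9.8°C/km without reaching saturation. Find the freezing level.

5.9 km

Height above start = (43.12 − 0) / 9.8 = 4.4 km
Altitude = 1500 m + 4400 m = 5900 m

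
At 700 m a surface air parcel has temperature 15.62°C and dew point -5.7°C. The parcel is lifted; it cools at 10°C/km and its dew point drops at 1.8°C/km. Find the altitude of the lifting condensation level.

3300 m

T and T_d converge at 10 − 1.8 = 8.2°C per km
Height above start = (15.62 − (-5.7)) / 8.2 = 2.6 km
LCL altitude = 700 m + 2600 m = 3300 m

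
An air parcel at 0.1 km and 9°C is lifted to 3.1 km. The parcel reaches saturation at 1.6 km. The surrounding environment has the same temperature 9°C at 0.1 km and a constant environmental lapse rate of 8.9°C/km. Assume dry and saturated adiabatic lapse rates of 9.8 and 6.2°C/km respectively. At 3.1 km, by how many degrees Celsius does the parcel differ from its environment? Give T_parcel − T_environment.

+2.7°C (parcel warmer than environment)

Parcel:
  100 → 1600 m (dry, 9.8°C/km): ΔT = -9.8 × 1.5 = -14.7°C → T = -5.7°C
  1600 → 3100 m (saturated, 6.2°C/km): ΔT = -6.2 × 1.5 = -9.3°C → T = -15°C
Environment:
  100 → 3100 m (environment, 8.9°C/km): ΔT = -8.9 × 3 = -26.7°C → T = -17.7°C
T_parcel − T_env = -15 − (-17.7) = +2.7°C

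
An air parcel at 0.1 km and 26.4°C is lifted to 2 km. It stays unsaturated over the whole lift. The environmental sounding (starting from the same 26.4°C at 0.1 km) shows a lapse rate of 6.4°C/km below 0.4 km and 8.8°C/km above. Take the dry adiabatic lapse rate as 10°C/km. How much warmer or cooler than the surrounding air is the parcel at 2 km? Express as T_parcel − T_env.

Parcel:
  Dry to 2000 m: -10 × 1.9 km = -19°C, so T = 7.4°C.
Environment:
  Environment, lower layer to 400 m: -6.4 × 0.3 km = -1.92°C, so T = 24.48°C.
  Environment, upper layer to 2000 m: -8.8 × 1.6 km = -14.08°C, so T = 10.4°C.
T_parcel − T_env = 7.4 − 10.4 = -3°C

-3°C (parcel cooler than environment)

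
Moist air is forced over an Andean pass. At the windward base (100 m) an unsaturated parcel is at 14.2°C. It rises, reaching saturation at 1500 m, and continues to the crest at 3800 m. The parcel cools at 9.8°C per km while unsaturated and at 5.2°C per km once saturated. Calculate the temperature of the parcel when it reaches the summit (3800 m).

100 → 1500 m (dry, 9.8°C/km): ΔT = -9.8 × 1.4 = -13.72°C → T = 0.48°C
1500 → 3800 m (saturated, 5.2°C/km): ΔT = -5.2 × 2.3 = -11.96°C → T = -11.48°C

-11.48°C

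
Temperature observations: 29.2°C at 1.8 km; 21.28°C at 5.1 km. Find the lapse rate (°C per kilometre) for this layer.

2.4°C/km

Γ = −ΔT/Δz = (29.2 − 21.28) / (5100 − 1800) m
  = 7.92°C / 3.3 km = 2.4°C/km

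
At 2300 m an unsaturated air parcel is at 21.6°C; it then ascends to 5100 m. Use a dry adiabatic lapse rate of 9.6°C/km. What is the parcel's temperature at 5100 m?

From 2300 m to 5100 m (dry adiabatic): cools by 9.6 × 2.8 = 26.88°C, giving -5.28°C.

-5.28°C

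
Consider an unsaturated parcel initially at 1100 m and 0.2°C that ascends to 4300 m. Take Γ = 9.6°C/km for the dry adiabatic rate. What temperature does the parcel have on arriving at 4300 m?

From 1100 m to 4300 m (dry adiabatic): cools by 9.6 × 3.2 = 30.72°C, giving -30.52°C.

-30.52°C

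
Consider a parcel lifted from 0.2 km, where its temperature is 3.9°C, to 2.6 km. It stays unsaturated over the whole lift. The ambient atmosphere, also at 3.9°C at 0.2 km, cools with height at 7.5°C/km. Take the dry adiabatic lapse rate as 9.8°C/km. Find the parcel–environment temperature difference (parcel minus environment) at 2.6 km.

Parcel:
  200–2600 m, dry: Δz = 2.4 km ⇒ ΔT = -23.52°C; T = -19.62°C
Environment:
  200–2600 m, environment: Δz = 2.4 km ⇒ ΔT = -18°C; T = -14.1°C
T_parcel − T_env = -19.62 − (-14.1) = -5.52°C

-5.52°C (parcel cooler than environment)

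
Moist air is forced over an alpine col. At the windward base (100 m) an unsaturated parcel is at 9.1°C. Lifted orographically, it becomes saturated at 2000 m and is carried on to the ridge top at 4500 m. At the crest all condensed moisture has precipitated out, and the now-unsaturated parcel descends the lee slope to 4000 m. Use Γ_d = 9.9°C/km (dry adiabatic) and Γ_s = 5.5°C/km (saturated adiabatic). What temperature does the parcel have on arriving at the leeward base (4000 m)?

100–2000 m, dry: Δz = 1.9 km ⇒ ΔT = -18.81°C; T = -9.71°C
2000–4500 m, saturated: Δz = 2.5 km ⇒ ΔT = -13.75°C; T = -23.46°C
4500–4000 m, dry descent: Δz = 0.5 km ⇒ ΔT = +4.95°C; T = -18.51°C

-18.51°C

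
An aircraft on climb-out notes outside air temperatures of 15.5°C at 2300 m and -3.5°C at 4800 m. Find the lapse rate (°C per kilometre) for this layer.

Γ = −ΔT/Δz = (15.5 − (-3.5)) / (4800 − 2300) m
  = 19°C / 2.5 km = 7.6°C/km

7.6°C/km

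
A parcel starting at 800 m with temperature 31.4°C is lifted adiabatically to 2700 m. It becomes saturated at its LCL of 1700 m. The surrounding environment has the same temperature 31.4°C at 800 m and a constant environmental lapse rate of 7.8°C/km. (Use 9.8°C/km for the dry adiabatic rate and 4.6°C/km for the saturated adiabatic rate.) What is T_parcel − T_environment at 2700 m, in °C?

Parcel:
  800 → 1700 m (dry, 9.8°C/km): ΔT = -9.8 × 0.9 = -8.82°C → T = 22.58°C
  1700 → 2700 m (saturated, 4.6°C/km): ΔT = -4.6 × 1 = -4.6°C → T = 17.98°C
Environment:
  800 → 2700 m (environment, 7.8°C/km): ΔT = -7.8 × 1.9 = -14.82°C → T = 16.58°C
T_parcel − T_env = 17.98 − 16.58 = +1.4°C

+1.4°C (parcel warmer than environment)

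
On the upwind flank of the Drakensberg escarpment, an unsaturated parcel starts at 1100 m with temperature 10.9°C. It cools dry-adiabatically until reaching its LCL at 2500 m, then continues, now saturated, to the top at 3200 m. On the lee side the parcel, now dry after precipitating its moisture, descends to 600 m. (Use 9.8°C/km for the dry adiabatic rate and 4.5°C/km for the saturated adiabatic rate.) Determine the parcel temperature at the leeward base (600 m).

19.51°C

From 1100 m to 2500 m (dry): cools by 9.8 × 1.4 = 13.72°C, giving -2.82°C.
From 2500 m to 3200 m (saturated): cools by 4.5 × 0.7 = 3.15°C, giving -5.97°C.
From 3200 m to 600 m (dry descent): warms by 9.8 × 2.6 = 25.48°C, giving 19.51°C.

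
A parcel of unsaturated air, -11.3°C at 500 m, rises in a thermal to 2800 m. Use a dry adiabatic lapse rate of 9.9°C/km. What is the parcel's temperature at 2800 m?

-34.07°C

Dry adiabatic to 2800 m: -9.9 × 2.3 km = -22.77°C, so T = -34.07°C.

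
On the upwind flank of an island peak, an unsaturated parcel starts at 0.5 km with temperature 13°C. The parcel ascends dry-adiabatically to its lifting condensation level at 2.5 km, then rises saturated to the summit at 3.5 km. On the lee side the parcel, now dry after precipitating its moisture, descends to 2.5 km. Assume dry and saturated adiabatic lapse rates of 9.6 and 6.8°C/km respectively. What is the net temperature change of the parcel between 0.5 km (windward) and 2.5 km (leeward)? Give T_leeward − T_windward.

From 500 m to 2500 m (dry): cools by 9.6 × 2 = 19.2°C, giving -6.2°C.
From 2500 m to 3500 m (saturated): cools by 6.8 × 1 = 6.8°C, giving -13°C.
From 3500 m to 2500 m (dry descent): warms by 9.6 × 1 = 9.6°C, giving -3.4°C.
Net change vs windward start: -3.4 − 13 = -16.4°C

-16.4°C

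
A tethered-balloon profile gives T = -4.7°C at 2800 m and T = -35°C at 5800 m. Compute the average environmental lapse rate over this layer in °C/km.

10.1°C/km

Γ = −ΔT/Δz = (-4.7 − (-35)) / (5800 − 2800) m
  = 30.3°C / 3 km = 10.1°C/km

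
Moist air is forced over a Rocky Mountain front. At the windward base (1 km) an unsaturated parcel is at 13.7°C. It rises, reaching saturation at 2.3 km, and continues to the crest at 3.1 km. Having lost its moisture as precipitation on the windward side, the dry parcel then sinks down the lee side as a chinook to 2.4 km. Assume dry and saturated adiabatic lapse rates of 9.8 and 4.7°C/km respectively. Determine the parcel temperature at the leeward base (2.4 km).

Dry to 2300 m: -9.8 × 1.3 km = -12.74°C, so T = 0.96°C.
Saturated to 3100 m: -4.7 × 0.8 km = -3.76°C, so T = -2.8°C.
Dry descent to 2400 m: +9.8 × 0.7 km = +6.86°C, so T = 4.06°C.

4.06°C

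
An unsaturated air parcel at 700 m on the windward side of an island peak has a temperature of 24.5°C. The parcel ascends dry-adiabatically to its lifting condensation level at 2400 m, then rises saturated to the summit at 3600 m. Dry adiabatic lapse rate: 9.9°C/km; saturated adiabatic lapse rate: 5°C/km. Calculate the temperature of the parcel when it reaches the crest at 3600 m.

Dry to 2400 m: -9.9 × 1.7 km = -16.83°C, so T = 7.67°C.
Saturated to 3600 m: -5 × 1.2 km = -6°C, so T = 1.67°C.

1.67°C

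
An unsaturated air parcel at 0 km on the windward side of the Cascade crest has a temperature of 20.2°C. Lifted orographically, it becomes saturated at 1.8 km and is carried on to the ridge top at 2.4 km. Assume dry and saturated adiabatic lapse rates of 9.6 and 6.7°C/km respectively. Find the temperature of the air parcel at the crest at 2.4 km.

From 0 m to 1800 m (dry): cools by 9.6 × 1.8 = 17.28°C, giving 2.92°C.
From 1800 m to 2400 m (saturated): cools by 6.7 × 0.6 = 4.02°C, giving -1.1°C.

-1.1°C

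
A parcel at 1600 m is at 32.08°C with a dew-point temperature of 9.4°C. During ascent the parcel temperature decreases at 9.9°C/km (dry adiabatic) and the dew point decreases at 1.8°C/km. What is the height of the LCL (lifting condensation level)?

T and T_d converge at 9.9 − 1.8 = 8.1°C per km
Height above start = (32.08 − 9.4) / 8.1 = 2.8 km
LCL altitude = 1600 m + 2800 m = 4400 m

4400 m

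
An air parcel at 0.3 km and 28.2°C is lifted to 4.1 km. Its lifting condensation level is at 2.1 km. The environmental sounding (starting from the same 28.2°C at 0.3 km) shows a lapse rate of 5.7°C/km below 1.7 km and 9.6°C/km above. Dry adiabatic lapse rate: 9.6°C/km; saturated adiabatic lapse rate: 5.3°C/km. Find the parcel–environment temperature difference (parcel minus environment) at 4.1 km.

+3.14°C (parcel warmer than environment)

Parcel:
  Dry to 2100 m: -9.6 × 1.8 km = -17.28°C, so T = 10.92°C.
  Saturated to 4100 m: -5.3 × 2 km = -10.6°C, so T = 0.32°C.
Environment:
  Environment, lower layer to 1700 m: -5.7 × 1.4 km = -7.98°C, so T = 20.22°C.
  Environment, upper layer to 4100 m: -9.6 × 2.4 km = -23.04°C, so T = -2.82°C.
T_parcel − T_env = 0.32 − (-2.82) = +3.14°C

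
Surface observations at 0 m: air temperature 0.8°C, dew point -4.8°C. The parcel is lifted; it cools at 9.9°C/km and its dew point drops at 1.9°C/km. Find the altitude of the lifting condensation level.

700 m

T and T_d converge at 9.9 − 1.9 = 8°C per km
Height above start = (0.8 − (-4.8)) / 8 = 0.7 km
LCL altitude = 0 m + 700 m = 700 m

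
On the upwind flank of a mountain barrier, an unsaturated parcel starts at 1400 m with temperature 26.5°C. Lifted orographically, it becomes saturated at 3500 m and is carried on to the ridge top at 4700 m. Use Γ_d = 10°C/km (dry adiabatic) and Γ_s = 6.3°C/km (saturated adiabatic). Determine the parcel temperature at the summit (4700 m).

-2.06°C

1400–3500 m, dry: Δz = 2.1 km ⇒ ΔT = -21°C; T = 5.5°C
3500–4700 m, saturated: Δz = 1.2 km ⇒ ΔT = -7.56°C; T = -2.06°C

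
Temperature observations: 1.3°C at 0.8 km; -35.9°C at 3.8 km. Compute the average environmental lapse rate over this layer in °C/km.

Γ = −ΔT/Δz = (1.3 − (-35.9)) / (3800 − 800) m
  = 37.2°C / 3 km = 12.4°C/km

12.4°C/km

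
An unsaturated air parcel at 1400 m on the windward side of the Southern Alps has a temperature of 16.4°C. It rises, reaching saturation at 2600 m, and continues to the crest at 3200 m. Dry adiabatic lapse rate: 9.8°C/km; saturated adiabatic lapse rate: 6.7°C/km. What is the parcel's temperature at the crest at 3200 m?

From 1400 m to 2600 m (dry): cools by 9.8 × 1.2 = 11.76°C, giving 4.64°C.
From 2600 m to 3200 m (saturated): cools by 6.7 × 0.6 = 4.02°C, giving 0.62°C.

0.62°C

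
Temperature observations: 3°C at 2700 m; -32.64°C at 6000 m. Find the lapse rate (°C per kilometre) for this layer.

10.8°C/km

Γ = −ΔT/Δz = (3 − (-32.64)) / (6000 − 2700) m
  = 35.64°C / 3.3 km = 10.8°C/km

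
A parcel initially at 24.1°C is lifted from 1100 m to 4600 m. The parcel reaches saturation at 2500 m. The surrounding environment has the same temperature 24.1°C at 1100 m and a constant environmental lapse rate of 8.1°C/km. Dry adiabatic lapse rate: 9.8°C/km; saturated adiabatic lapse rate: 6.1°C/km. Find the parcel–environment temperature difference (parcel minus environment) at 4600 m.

+1.82°C (parcel warmer than environment)

Parcel:
  1100 → 2500 m (dry, 9.8°C/km): ΔT = -9.8 × 1.4 = -13.72°C → T = 10.38°C
  2500 → 4600 m (saturated, 6.1°C/km): ΔT = -6.1 × 2.1 = -12.81°C → T = -2.43°C
Environment:
  1100 → 4600 m (environment, 8.1°C/km): ΔT = -8.1 × 3.5 = -28.35°C → T = -4.25°C
T_parcel − T_env = -2.43 − (-4.25) = +1.82°C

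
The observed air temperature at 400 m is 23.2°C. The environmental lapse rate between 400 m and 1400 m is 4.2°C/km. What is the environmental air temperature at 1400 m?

19°C

Environmental to 1400 m: -4.2 × 1 km = -4.2°C, so T = 19°C.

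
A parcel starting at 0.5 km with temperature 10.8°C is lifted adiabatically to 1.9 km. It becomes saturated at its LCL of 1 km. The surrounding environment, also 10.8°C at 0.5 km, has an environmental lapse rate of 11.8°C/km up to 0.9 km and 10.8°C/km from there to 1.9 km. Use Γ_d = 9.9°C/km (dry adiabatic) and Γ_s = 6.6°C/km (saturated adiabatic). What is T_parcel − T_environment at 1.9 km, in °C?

Parcel:
  Dry to 1000 m: -9.9 × 0.5 km = -4.95°C, so T = 5.85°C.
  Saturated to 1900 m: -6.6 × 0.9 km = -5.94°C, so T = -0.09°C.
Environment:
  Environment, lower layer to 900 m: -11.8 × 0.4 km = -4.72°C, so T = 6.08°C.
  Environment, upper layer to 1900 m: -10.8 × 1 km = -10.8°C, so T = -4.72°C.
T_parcel − T_env = -0.09 − (-4.72) = +4.63°C

+4.63°C (parcel warmer than environment)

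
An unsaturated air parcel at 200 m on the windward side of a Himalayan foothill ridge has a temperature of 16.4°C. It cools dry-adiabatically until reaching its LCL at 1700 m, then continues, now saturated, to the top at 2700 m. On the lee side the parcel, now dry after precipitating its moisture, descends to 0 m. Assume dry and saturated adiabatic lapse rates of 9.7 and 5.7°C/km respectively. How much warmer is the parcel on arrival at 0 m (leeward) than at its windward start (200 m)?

From 200 m to 1700 m (dry): cools by 9.7 × 1.5 = 14.55°C, giving 1.85°C.
From 1700 m to 2700 m (saturated): cools by 5.7 × 1 = 5.7°C, giving -3.85°C.
From 2700 m to 0 m (dry descent): warms by 9.7 × 2.7 = 26.19°C, giving 22.34°C.
Net change vs windward start: 22.34 − 16.4 = +5.94°C

+5.94°C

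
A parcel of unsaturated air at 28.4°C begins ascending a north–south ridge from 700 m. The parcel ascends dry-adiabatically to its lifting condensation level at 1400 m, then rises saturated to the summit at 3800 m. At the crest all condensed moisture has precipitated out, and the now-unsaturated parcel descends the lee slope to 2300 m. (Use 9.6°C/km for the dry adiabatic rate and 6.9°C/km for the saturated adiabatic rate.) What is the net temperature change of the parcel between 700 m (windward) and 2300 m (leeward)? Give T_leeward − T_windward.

-8.88°C

700–1400 m, dry: Δz = 0.7 km ⇒ ΔT = -6.72°C; T = 21.68°C
1400–3800 m, saturated: Δz = 2.4 km ⇒ ΔT = -16.56°C; T = 5.12°C
3800–2300 m, dry descent: Δz = 1.5 km ⇒ ΔT = +14.4°C; T = 19.52°C
Net change vs windward start: 19.52 − 28.4 = -8.88°C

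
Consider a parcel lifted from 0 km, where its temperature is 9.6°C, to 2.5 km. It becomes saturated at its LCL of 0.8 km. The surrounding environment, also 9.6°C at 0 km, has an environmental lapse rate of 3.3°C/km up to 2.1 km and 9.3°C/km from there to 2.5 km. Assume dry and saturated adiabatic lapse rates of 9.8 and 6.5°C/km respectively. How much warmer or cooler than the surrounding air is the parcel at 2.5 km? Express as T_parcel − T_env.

-8.24°C (parcel cooler than environment)

Parcel:
  0–800 m, dry: Δz = 0.8 km ⇒ ΔT = -7.84°C; T = 1.76°C
  800–2500 m, saturated: Δz = 1.7 km ⇒ ΔT = -11.05°C; T = -9.29°C
Environment:
  0–2100 m, environment, lower layer: Δz = 2.1 km ⇒ ΔT = -6.93°C; T = 2.67°C
  2100–2500 m, environment, upper layer: Δz = 0.4 km ⇒ ΔT = -3.72°C; T = -1.05°C
T_parcel − T_env = -9.29 − (-1.05) = -8.24°C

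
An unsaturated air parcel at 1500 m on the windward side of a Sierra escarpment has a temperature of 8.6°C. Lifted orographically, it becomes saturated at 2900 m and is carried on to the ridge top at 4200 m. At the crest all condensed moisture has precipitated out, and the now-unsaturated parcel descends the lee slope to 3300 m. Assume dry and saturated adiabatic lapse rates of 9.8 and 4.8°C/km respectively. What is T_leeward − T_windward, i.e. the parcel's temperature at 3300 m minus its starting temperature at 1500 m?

-11.14°C

1500–2900 m, dry: Δz = 1.4 km ⇒ ΔT = -13.72°C; T = -5.12°C
2900–4200 m, saturated: Δz = 1.3 km ⇒ ΔT = -6.24°C; T = -11.36°C
4200–3300 m, dry descent: Δz = 0.9 km ⇒ ΔT = +8.82°C; T = -2.54°C
Net change vs windward start: -2.54 − 8.6 = -11.14°C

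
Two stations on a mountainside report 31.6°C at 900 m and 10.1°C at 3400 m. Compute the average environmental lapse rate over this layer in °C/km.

8.6°C/km

Γ = −ΔT/Δz = (31.6 − 10.1) / (3400 − 900) m
  = 21.5°C / 2.5 km = 8.6°C/km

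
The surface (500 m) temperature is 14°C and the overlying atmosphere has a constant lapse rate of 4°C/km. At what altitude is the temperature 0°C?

4000 m

Height above start = (14 − 0) / 4 = 3.5 km
Altitude = 500 m + 3500 m = 4000 m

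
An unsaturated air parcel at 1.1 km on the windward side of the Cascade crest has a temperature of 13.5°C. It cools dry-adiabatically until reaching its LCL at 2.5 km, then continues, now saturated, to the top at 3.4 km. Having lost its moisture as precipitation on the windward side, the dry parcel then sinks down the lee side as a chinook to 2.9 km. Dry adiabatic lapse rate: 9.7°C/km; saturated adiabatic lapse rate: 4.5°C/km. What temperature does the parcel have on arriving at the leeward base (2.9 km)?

From 1100 m to 2500 m (dry): cools by 9.7 × 1.4 = 13.58°C, giving -0.08°C.
From 2500 m to 3400 m (saturated): cools by 4.5 × 0.9 = 4.05°C, giving -4.13°C.
From 3400 m to 2900 m (dry descent): warms by 9.7 × 0.5 = 4.85°C, giving 0.72°C.

0.72°C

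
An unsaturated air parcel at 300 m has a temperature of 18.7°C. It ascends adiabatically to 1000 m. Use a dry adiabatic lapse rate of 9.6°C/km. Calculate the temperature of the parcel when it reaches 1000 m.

300 → 1000 m (dry adiabatic, 9.6°C/km): ΔT = -9.6 × 0.7 = -6.72°C → T = 11.98°C

11.98°C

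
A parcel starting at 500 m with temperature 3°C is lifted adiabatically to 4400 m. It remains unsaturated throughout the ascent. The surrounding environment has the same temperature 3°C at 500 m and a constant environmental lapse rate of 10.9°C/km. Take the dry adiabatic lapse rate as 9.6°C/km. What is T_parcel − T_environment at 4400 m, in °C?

+5.07°C (parcel warmer than environment)

Parcel:
  500 → 4400 m (dry, 9.6°C/km): ΔT = -9.6 × 3.9 = -37.44°C → T = -34.44°C
Environment:
  500 → 4400 m (environment, 10.9°C/km): ΔT = -10.9 × 3.9 = -42.51°C → T = -39.51°C
T_parcel − T_env = -34.44 − (-39.51) = +5.07°C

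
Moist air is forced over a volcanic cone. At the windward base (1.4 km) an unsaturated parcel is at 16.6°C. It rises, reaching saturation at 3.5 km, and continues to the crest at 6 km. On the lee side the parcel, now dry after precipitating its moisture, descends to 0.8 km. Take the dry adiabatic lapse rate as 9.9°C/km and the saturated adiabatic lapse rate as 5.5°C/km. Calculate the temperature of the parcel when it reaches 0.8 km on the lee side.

From 1400 m to 3500 m (dry): cools by 9.9 × 2.1 = 20.79°C, giving -4.19°C.
From 3500 m to 6000 m (saturated): cools by 5.5 × 2.5 = 13.75°C, giving -17.94°C.
From 6000 m to 800 m (dry descent): warms by 9.9 × 5.2 = 51.48°C, giving 33.54°C.

33.54°C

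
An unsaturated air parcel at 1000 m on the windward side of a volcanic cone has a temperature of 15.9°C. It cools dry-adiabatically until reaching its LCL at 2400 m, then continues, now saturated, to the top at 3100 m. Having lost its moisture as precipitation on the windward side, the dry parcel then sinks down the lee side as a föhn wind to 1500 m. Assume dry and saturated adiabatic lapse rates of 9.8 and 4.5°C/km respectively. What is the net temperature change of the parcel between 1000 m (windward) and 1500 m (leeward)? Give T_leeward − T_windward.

From 1000 m to 2400 m (dry): cools by 9.8 × 1.4 = 13.72°C, giving 2.18°C.
From 2400 m to 3100 m (saturated): cools by 4.5 × 0.7 = 3.15°C, giving -0.97°C.
From 3100 m to 1500 m (dry descent): warms by 9.8 × 1.6 = 15.68°C, giving 14.71°C.
Net change vs windward start: 14.71 − 15.9 = -1.19°C

-1.19°C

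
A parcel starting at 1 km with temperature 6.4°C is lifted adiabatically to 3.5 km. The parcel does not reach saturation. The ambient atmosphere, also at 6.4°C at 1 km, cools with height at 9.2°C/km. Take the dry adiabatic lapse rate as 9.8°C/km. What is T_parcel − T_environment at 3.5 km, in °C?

Parcel:
  From 1000 m to 3500 m (dry): cools by 9.8 × 2.5 = 24.5°C, giving -18.1°C.
Environment:
  From 1000 m to 3500 m (environment): cools by 9.2 × 2.5 = 23°C, giving -16.6°C.
T_parcel − T_env = -18.1 − (-16.6) = -1.5°C

-1.5°C (parcel cooler than environment)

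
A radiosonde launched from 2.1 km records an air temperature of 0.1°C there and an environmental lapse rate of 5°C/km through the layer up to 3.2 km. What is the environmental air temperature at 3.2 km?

-5.4°C

2100–3200 m, environmental: Δz = 1.1 km ⇒ ΔT = -5.5°C; T = -5.4°C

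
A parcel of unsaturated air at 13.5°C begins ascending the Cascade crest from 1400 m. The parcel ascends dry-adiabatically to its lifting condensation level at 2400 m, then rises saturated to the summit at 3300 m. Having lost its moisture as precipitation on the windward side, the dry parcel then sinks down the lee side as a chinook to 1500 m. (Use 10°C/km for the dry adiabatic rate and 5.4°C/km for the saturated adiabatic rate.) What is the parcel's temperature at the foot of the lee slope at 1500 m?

Dry to 2400 m: -10 × 1 km = -10°C, so T = 3.5°C.
Saturated to 3300 m: -5.4 × 0.9 km = -4.86°C, so T = -1.36°C.
Dry descent to 1500 m: +10 × 1.8 km = +18°C, so T = 16.64°C.

16.64°C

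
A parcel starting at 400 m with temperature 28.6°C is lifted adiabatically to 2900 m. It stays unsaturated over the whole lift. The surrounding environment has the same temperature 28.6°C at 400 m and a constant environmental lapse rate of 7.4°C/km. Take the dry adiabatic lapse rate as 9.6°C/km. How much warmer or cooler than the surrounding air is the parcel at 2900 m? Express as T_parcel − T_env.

Parcel:
  400 → 2900 m (dry, 9.6°C/km): ΔT = -9.6 × 2.5 = -24°C → T = 4.6°C
Environment:
  400 → 2900 m (environment, 7.4°C/km): ΔT = -7.4 × 2.5 = -18.5°C → T = 10.1°C
T_parcel − T_env = 4.6 − 10.1 = -5.5°C

-5.5°C (parcel cooler than environment)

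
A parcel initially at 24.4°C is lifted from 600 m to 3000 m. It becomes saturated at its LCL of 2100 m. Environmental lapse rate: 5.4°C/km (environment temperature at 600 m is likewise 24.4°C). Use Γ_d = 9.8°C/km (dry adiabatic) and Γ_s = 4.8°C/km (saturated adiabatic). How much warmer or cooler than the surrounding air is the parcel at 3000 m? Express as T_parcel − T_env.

-6.06°C (parcel cooler than environment)

Parcel:
  600 → 2100 m (dry, 9.8°C/km): ΔT = -9.8 × 1.5 = -14.7°C → T = 9.7°C
  2100 → 3000 m (saturated, 4.8°C/km): ΔT = -4.8 × 0.9 = -4.32°C → T = 5.38°C
Environment:
  600 → 3000 m (environment, 5.4°C/km): ΔT = -5.4 × 2.4 = -12.96°C → T = 11.44°C
T_parcel − T_env = 5.38 − 11.44 = -6.06°C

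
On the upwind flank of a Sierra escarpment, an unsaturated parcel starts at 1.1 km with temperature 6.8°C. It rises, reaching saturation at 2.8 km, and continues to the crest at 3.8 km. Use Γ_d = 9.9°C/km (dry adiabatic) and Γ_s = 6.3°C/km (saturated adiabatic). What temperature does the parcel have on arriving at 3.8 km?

From 1100 m to 2800 m (dry): cools by 9.9 × 1.7 = 16.83°C, giving -10.03°C.
From 2800 m to 3800 m (saturated): cools by 6.3 × 1 = 6.3°C, giving -16.33°C.

-16.33°C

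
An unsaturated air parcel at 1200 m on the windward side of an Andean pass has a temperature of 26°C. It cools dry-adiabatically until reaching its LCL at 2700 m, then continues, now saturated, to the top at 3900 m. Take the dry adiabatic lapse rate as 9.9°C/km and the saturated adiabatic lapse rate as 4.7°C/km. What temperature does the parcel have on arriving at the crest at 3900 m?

1200–2700 m, dry: Δz = 1.5 km ⇒ ΔT = -14.85°C; T = 11.15°C
2700–3900 m, saturated: Δz = 1.2 km ⇒ ΔT = -5.64°C; T = 5.51°C

5.51°C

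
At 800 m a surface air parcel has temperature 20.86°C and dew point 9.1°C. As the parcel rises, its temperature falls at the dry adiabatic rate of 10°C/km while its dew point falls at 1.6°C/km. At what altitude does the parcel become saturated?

T and T_d converge at 10 − 1.6 = 8.4°C per km
Height above start = (20.86 − 9.1) / 8.4 = 1.4 km
LCL altitude = 800 m + 1400 m = 2200 m

2200 m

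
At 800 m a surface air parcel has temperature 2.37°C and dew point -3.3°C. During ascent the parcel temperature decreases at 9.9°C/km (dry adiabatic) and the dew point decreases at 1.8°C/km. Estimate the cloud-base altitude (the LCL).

1500 m

T and T_d converge at 9.9 − 1.8 = 8.1°C per km
Height above start = (2.37 − (-3.3)) / 8.1 = 0.7 km
LCL altitude = 800 m + 700 m = 1500 m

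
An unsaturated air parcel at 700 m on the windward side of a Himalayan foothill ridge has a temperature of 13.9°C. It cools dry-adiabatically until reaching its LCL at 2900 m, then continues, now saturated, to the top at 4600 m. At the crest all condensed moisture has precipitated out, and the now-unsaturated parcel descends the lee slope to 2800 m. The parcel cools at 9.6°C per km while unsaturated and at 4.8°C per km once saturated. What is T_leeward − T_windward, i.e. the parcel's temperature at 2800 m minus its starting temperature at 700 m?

-12°C

700–2900 m, dry: Δz = 2.2 km ⇒ ΔT = -21.12°C; T = -7.22°C
2900–4600 m, saturated: Δz = 1.7 km ⇒ ΔT = -8.16°C; T = -15.38°C
4600–2800 m, dry descent: Δz = 1.8 km ⇒ ΔT = +17.28°C; T = 1.9°C
Net change vs windward start: 1.9 − 13.9 = -12°C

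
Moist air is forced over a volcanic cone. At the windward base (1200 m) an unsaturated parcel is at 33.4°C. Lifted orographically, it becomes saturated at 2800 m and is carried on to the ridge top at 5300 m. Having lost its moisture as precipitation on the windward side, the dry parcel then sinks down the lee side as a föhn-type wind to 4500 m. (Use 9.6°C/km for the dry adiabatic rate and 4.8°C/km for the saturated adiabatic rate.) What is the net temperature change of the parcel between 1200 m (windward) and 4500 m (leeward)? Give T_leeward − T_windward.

From 1200 m to 2800 m (dry): cools by 9.6 × 1.6 = 15.36°C, giving 18.04°C.
From 2800 m to 5300 m (saturated): cools by 4.8 × 2.5 = 12°C, giving 6.04°C.
From 5300 m to 4500 m (dry descent): warms by 9.6 × 0.8 = 7.68°C, giving 13.72°C.
Net change vs windward start: 13.72 − 33.4 = -19.68°C

-19.68°C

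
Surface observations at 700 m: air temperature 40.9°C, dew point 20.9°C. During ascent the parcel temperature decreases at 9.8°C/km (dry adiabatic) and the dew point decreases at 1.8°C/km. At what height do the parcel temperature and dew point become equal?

T and T_d converge at 9.8 − 1.8 = 8°C per km
Height above start = (40.9 − 20.9) / 8 = 2.5 km
LCL altitude = 700 m + 2500 m = 3200 m

3200 m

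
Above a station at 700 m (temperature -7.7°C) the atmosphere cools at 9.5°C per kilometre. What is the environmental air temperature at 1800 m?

From 700 m to 1800 m (environmental): cools by 9.5 × 1.1 = 10.45°C, giving -18.15°C.

-18.15°C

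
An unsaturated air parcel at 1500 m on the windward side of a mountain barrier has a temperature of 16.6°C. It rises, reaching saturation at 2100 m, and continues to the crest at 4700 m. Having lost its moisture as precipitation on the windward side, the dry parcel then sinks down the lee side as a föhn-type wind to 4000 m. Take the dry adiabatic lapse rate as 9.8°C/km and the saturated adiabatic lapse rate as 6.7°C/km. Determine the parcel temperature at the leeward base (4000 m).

Dry to 2100 m: -9.8 × 0.6 km = -5.88°C, so T = 10.72°C.
Saturated to 4700 m: -6.7 × 2.6 km = -17.42°C, so T = -6.7°C.
Dry descent to 4000 m: +9.8 × 0.7 km = +6.86°C, so T = 0.16°C.

0.16°C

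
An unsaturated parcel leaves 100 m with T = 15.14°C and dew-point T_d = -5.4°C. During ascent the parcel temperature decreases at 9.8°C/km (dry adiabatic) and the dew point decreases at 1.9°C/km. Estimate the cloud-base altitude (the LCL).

2700 m

T and T_d converge at 9.8 − 1.9 = 7.9°C per km
Height above start = (15.14 − (-5.4)) / 7.9 = 2.6 km
LCL altitude = 100 m + 2600 m = 2700 m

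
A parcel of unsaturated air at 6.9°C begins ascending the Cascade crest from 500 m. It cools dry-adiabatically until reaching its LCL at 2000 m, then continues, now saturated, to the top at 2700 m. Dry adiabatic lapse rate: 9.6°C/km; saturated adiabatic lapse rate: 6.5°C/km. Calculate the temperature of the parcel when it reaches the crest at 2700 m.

500–2000 m, dry: Δz = 1.5 km ⇒ ΔT = -14.4°C; T = -7.5°C
2000–2700 m, saturated: Δz = 0.7 km ⇒ ΔT = -4.55°C; T = -12.05°C

-12.05°C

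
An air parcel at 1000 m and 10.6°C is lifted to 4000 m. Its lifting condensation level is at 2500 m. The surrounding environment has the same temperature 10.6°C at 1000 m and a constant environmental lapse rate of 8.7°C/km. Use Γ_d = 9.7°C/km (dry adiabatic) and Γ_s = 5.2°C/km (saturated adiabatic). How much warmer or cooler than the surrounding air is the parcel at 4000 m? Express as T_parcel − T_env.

Parcel:
  Dry to 2500 m: -9.7 × 1.5 km = -14.55°C, so T = -3.95°C.
  Saturated to 4000 m: -5.2 × 1.5 km = -7.8°C, so T = -11.75°C.
Environment:
  Environment to 4000 m: -8.7 × 3 km = -26.1°C, so T = -15.5°C.
T_parcel − T_env = -11.75 − (-15.5) = +3.75°C

+3.75°C (parcel warmer than environment)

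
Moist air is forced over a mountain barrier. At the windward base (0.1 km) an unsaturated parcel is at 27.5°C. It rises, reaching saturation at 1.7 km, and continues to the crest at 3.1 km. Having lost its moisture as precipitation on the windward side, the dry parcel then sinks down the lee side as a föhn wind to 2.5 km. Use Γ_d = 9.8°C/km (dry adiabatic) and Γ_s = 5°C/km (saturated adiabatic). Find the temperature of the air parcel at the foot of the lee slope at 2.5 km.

10.7°C

100–1700 m, dry: Δz = 1.6 km ⇒ ΔT = -15.68°C; T = 11.82°C
1700–3100 m, saturated: Δz = 1.4 km ⇒ ΔT = -7°C; T = 4.82°C
3100–2500 m, dry descent: Δz = 0.6 km ⇒ ΔT = +5.88°C; T = 10.7°C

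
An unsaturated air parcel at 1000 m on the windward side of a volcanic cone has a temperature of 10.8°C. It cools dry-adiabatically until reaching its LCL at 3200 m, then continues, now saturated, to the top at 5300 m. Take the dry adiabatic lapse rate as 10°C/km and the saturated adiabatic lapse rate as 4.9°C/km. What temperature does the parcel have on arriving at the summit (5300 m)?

-21.49°C

1000 → 3200 m (dry, 10°C/km): ΔT = -10 × 2.2 = -22°C → T = -11.2°C
3200 → 5300 m (saturated, 4.9°C/km): ΔT = -4.9 × 2.1 = -10.29°C → T = -21.49°C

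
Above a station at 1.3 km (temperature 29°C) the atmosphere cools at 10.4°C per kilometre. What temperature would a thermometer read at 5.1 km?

1300 → 5100 m (environmental, 10.4°C/km): ΔT = -10.4 × 3.8 = -39.52°C → T = -10.52°C

-10.52°C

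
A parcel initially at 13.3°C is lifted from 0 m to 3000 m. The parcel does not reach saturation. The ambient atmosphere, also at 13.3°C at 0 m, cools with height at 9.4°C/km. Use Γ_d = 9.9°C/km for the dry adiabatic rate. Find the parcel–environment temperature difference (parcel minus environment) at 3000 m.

Parcel:
  From 0 m to 3000 m (dry): cools by 9.9 × 3 = 29.7°C, giving -16.4°C.
Environment:
  From 0 m to 3000 m (environment): cools by 9.4 × 3 = 28.2°C, giving -14.9°C.
T_parcel − T_env = -16.4 − (-14.9) = -1.5°C

-1.5°C (parcel cooler than environment)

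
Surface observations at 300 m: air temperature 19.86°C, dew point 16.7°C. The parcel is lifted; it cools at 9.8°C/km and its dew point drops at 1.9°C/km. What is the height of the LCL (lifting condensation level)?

700 m

T and T_d converge at 9.8 − 1.9 = 7.9°C per km
Height above start = (19.86 − 16.7) / 7.9 = 0.4 km
LCL altitude = 300 m + 400 m = 700 m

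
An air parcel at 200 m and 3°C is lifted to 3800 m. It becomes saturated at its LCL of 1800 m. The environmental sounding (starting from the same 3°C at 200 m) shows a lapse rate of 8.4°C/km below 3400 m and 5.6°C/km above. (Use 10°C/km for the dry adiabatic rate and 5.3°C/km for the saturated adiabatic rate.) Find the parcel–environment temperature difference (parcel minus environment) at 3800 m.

+2.52°C (parcel warmer than environment)

Parcel:
  200 → 1800 m (dry, 10°C/km): ΔT = -10 × 1.6 = -16°C → T = -13°C
  1800 → 3800 m (saturated, 5.3°C/km): ΔT = -5.3 × 2 = -10.6°C → T = -23.6°C
Environment:
  200 → 3400 m (environment, lower layer, 8.4°C/km): ΔT = -8.4 × 3.2 = -26.88°C → T = -23.88°C
  3400 → 3800 m (environment, upper layer, 5.6°C/km): ΔT = -5.6 × 0.4 = -2.24°C → T = -26.12°C
T_parcel − T_env = -23.6 − (-26.12) = +2.52°C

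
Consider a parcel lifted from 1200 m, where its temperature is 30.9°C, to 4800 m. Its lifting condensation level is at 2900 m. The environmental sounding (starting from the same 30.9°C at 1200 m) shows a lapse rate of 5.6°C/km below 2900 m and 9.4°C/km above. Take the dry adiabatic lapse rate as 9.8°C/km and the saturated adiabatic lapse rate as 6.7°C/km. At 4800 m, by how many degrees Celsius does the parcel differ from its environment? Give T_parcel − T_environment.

Parcel:
  1200–2900 m, dry: Δz = 1.7 km ⇒ ΔT = -16.66°C; T = 14.24°C
  2900–4800 m, saturated: Δz = 1.9 km ⇒ ΔT = -12.73°C; T = 1.51°C
Environment:
  1200–2900 m, environment, lower layer: Δz = 1.7 km ⇒ ΔT = -9.52°C; T = 21.38°C
  2900–4800 m, environment, upper layer: Δz = 1.9 km ⇒ ΔT = -17.86°C; T = 3.52°C
T_parcel − T_env = 1.51 − 3.52 = -2.01°C

-2.01°C (parcel cooler than environment)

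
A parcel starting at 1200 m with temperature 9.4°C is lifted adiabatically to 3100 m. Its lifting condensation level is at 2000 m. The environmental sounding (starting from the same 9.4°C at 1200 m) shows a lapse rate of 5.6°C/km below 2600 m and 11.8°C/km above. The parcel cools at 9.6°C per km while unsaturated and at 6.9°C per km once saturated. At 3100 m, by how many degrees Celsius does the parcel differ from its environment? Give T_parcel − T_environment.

Parcel:
  1200–2000 m, dry: Δz = 0.8 km ⇒ ΔT = -7.68°C; T = 1.72°C
  2000–3100 m, saturated: Δz = 1.1 km ⇒ ΔT = -7.59°C; T = -5.87°C
Environment:
  1200–2600 m, environment, lower layer: Δz = 1.4 km ⇒ ΔT = -7.84°C; T = 1.56°C
  2600–3100 m, environment, upper layer: Δz = 0.5 km ⇒ ΔT = -5.9°C; T = -4.34°C
T_parcel − T_env = -5.87 − (-4.34) = -1.53°C

-1.53°C (parcel cooler than environment)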